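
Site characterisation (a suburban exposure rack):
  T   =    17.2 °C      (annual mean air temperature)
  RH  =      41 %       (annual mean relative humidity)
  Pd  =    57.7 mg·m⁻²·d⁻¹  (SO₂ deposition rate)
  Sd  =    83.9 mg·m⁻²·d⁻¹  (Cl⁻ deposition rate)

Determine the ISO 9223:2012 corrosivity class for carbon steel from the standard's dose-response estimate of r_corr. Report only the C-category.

C3

carbon steel: f(T) = -0.054·(T−10) [T>10 °C] = -0.3888
  SO₂ term: 1.77·57.7^0.52·exp(0.02·41-0.3888) = 22.44
  Cl⁻ term: 0.102·83.9^0.62·exp(0.033·41+0.04·17.2) = 12.24
  r_corr = 22.44 + 12.24 = 34.68 μm/a
Category bounds: 25…50 μm/a bracket r_corr ⇒ C3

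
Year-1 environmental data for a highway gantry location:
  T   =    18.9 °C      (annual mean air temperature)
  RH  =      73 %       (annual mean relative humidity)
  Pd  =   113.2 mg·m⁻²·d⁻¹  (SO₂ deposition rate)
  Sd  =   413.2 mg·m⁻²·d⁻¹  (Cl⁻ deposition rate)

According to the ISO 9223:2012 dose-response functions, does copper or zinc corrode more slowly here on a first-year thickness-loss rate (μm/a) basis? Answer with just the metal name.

copper

copper: f(T) = -0.080·(T−10) [T>10 °C] = -0.7120
  sulphur-dioxide contribution → 0.66 μm/a
  chloride contribution → 1.822 μm/a
  ⇒ r_corr(copper) = 2.482 μm/a
zinc: f(T) = -0.071·(T−10) [T>10 °C] = -0.6319
  sulphur-dioxide contribution → 1.578 μm/a
  chloride contribution → 4.848 μm/a
  total first-year rate 6.426 μm/a
Ordering by μm/a: zinc (6.43) > copper (2.48)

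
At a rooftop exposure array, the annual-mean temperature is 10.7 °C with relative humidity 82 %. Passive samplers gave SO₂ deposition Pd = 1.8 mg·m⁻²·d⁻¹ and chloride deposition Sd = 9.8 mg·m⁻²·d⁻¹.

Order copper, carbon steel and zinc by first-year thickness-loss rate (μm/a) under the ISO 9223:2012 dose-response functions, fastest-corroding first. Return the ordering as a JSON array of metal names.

copper: temperature factor f = -0.080·(0.7) = -0.0560
  Pd branch = 0.0053·Pd^0.26·e^(0.059·RH+f) = 0.737 μm/a
  Sd branch = 0.01025·Sd^0.27·e^(0.036·RH+0.049·T) = 0.6139 μm/a
  sum: 0.737 + 0.6139 → r_corr = 1.351 μm/a
carbon steel: f(T) = -0.054·(T−10) [T>10 °C] = -0.0378
  SO₂ term: 1.77·1.8^0.52·exp(0.02·82-0.0378) = 11.93
  Sd branch = 0.102·Sd^0.62·e^(0.033·RH+0.04·T) = 9.644 μm/a
  sum: 11.93 + 9.644 → r_corr = 21.57 μm/a
zinc: T>10 °C ⇒ hinge -0.071·(10.7−10) = -0.0497
  SO₂ term: 0.0129·1.8^0.44·exp(0.046·82-0.0497) = 0.691
  Sd branch = 0.0175·Sd^0.57·e^(0.008·RH+0.085·T) = 0.3076 μm/a
  sum: 0.691 + 0.3076 → r_corr = 0.9986 μm/a
Ordering by μm/a: carbon steel (21.6) > copper (1.35) > zinc (0.999)

["carbon steel", "copper", "zinc"]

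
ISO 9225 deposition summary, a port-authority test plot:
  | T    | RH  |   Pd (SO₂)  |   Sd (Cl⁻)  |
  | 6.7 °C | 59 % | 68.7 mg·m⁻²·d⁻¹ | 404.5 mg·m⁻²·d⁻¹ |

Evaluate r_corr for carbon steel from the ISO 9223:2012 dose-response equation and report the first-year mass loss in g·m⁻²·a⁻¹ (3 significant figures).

r_corr = 552 g·m⁻²·a⁻¹

carbon steel: T≤10 °C ⇒ hinge +0.150·(6.7−10) = -0.4950
  Pd branch = 1.77·Pd^0.52·e^(0.02·RH+f) = 31.67 μm/a
  Cl⁻ term: 0.102·404.5^0.62·exp(0.033·59+0.04·6.7) = 38.62
  sum: 31.67 + 38.62 → r_corr = 70.3 μm/a
Convert to mass loss: 70.3 μm/a × 7.85 g/cm³ = 551.8 g·m⁻²·a⁻¹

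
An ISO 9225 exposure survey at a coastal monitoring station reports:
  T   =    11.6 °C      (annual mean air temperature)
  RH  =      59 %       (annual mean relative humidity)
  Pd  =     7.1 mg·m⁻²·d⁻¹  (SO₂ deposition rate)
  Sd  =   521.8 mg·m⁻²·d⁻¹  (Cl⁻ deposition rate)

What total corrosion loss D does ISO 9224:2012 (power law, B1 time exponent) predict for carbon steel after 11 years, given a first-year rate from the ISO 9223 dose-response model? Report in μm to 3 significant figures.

carbon steel: T>10 °C ⇒ hinge -0.054·(11.6−10) = -0.0864
  Pd branch = 1.77·Pd^0.52·e^(0.02·RH+f) = 14.64 μm/a
  Cl⁻ term: 0.102·521.8^0.62·exp(0.033·59+0.04·11.6) = 55.02
  r_corr = 14.64 + 55.02 = 69.66 μm/a
ISO 9224: D(t) = r_corr · t^b with b = 0.523 (carbon steel, B1)
  D(11) = 69.66 × 11^0.523 = 69.66 × 3.505 = 244.1 μm

D(11) = 244 μm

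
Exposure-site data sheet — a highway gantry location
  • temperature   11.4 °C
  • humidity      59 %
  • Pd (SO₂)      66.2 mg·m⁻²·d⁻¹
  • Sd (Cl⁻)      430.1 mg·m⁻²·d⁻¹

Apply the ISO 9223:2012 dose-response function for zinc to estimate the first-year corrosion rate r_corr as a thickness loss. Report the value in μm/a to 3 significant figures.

zinc: temperature factor f = -0.071·(1.4) = -0.0994
  sulphur-dioxide contribution → 1.115 μm/a
  chloride contribution → 2.344 μm/a
  total first-year rate 3.459 μm/a

r_corr = 3.46 μm/a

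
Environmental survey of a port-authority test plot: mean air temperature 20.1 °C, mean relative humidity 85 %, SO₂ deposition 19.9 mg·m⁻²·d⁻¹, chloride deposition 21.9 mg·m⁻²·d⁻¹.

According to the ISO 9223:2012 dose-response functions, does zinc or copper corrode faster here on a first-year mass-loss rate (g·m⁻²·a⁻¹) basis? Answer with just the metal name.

zinc: temperature factor f = -0.071·(10.1) = -0.7171
  sulphur-dioxide contribution → 1.172 μm/a
  chloride contribution → 1.108 μm/a
  ⇒ r_corr(zinc) = 2.279 μm/a
  mass loss = 2.279 μm/a × 7.14 g/cm³ = 16.27 g·m⁻²·a⁻¹
copper: f(T) = -0.080·(T−10) [T>10 °C] = -0.8080
  sulphur-dioxide contribution → 0.7746 μm/a
  chloride contribution → 1.347 μm/a
  ⇒ r_corr(copper) = 2.121 μm/a
  mass loss = 2.121 μm/a × 8.96 g/cm³ = 19.01 g·m⁻²·a⁻¹
Ordering by g·m⁻²·a⁻¹: copper (19) > zinc (16.3)

copper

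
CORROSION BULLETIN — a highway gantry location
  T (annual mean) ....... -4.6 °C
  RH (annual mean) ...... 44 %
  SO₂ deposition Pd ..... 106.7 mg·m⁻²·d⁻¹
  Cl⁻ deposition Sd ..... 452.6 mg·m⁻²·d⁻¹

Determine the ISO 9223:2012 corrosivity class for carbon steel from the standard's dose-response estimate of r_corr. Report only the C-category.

carbon steel: temperature factor f = +0.150·(-14.6) = -2.1900
  Pd branch = 1.77·Pd^0.52·e^(0.02·RH+f) = 5.416 μm/a
  Sd branch = 0.102·Sd^0.62·e^(0.033·RH+0.04·T) = 16.06 μm/a
  r_corr = 5.416 + 16.06 = 21.48 μm/a
21.5 μm/a falls in (1.3, 25] for carbon steel → category C2

C2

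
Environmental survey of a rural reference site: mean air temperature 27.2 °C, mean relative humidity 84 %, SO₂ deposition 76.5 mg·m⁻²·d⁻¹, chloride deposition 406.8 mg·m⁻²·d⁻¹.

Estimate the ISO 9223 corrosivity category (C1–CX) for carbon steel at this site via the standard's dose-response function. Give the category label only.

carbon steel: f(T) = -0.054·(T−10) [T>10 °C] = -0.9288
  Pd branch = 1.77·Pd^0.52·e^(0.02·RH+f) = 35.79 μm/a
  Cl⁻ term: 0.102·406.8^0.62·exp(0.033·84+0.04·27.2) = 200.8
  sum: 35.79 + 200.8 → r_corr = 236.6 μm/a
Category bounds: 200…700 μm/a bracket r_corr ⇒ CX

CX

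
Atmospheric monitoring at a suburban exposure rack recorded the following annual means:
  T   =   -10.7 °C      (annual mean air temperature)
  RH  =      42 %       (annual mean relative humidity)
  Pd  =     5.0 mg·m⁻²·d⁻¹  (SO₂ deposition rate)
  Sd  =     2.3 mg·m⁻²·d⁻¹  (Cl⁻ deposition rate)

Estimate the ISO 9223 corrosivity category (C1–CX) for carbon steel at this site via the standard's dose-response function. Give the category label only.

C1

carbon steel: temperature factor f = +0.150·(-20.7) = -3.1050
  Pd branch = 1.77·Pd^0.52·e^(0.02·RH+f) = 0.4244 μm/a
  Sd branch = 0.102·Sd^0.62·e^(0.033·RH+0.04·T) = 0.4456 μm/a
  r_corr = 0.4244 + 0.4456 = 0.87 μm/a
0.87 μm/a falls in (0, 1.3] for carbon steel → category C1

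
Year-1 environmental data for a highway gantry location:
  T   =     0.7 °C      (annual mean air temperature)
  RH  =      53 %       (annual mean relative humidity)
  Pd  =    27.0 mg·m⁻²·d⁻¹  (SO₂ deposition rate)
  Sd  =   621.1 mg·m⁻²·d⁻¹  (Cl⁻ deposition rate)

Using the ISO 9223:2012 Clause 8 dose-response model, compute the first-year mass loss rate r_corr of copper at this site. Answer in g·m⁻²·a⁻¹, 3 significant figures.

copper: f(T) = +0.126·(T−10) [T≤10 °C] = -1.1718
  SO₂ term: 0.0053·27.0^0.26·exp(0.059·53-1.1718) = 0.08822
  Sd branch = 0.01025·Sd^0.27·e^(0.036·RH+0.049·T) = 0.4059 μm/a
  sum: 0.08822 + 0.4059 → r_corr = 0.4941 μm/a
Convert to mass loss: 0.4941 μm/a × 8.96 g/cm³ = 4.427 g·m⁻²·a⁻¹

r_corr = 4.43 g·m⁻²·a⁻¹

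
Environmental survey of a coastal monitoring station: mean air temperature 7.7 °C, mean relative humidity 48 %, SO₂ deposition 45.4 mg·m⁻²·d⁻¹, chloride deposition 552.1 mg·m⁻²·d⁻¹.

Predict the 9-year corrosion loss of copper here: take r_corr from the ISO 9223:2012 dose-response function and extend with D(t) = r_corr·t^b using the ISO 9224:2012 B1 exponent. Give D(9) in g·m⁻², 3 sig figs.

copper: temperature factor f = +0.126·(-2.3) = -0.2898
  SO₂ term: 0.0053·45.4^0.26·exp(0.059·48-0.2898) = 0.1816
  Sd branch = 0.01025·Sd^0.27·e^(0.036·RH+0.049·T) = 0.4628 μm/a
  sum: 0.1816 + 0.4628 → r_corr = 0.6444 μm/a
Power-law: D(9) = r_corr · 9^0.667
  D(9) = 0.6444 × 9^0.667 = 0.6444 × 4.33 = 2.79 μm
  Mass loss = 2.79 μm × 8.96 g/cm³ = 25 g·m⁻²

D(9) = 25.0 g·m⁻²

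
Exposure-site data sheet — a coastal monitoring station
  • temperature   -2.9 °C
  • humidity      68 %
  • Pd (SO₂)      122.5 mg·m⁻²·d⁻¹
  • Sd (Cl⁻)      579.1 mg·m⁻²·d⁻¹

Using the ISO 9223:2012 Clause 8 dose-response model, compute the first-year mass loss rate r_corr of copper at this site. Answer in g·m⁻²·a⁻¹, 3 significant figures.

copper: T≤10 °C ⇒ hinge +0.126·(-2.9−10) = -1.6254
  Pd branch = 0.0053·Pd^0.26·e^(0.059·RH+f) = 0.2012 μm/a
  Cl⁻ term: 0.01025·579.1^0.27·exp(0.036·68+0.049·-2.9) = 0.5729
  sum: 0.2012 + 0.5729 → r_corr = 0.7742 μm/a
Convert to mass loss: 0.7742 μm/a × 8.96 g/cm³ = 6.936 g·m⁻²·a⁻¹

r_corr = 6.94 g·m⁻²·a⁻¹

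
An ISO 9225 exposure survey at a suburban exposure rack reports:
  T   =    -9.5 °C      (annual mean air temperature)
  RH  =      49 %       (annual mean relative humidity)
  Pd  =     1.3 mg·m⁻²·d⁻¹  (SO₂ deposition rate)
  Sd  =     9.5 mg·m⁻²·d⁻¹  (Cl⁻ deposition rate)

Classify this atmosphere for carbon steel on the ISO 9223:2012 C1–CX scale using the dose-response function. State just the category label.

C2

carbon steel: temperature factor f = +0.150·(-19.5) = -2.9250
  SO₂ term: 1.77·1.3^0.52·exp(0.02·49-2.9250) = 0.2901
  Sd branch = 0.102·Sd^0.62·e^(0.033·RH+0.04·T) = 1.419 μm/a
  r_corr = 0.2901 + 1.419 = 1.709 μm/a
1.71 μm/a falls in (1.3, 25] for carbon steel → category C2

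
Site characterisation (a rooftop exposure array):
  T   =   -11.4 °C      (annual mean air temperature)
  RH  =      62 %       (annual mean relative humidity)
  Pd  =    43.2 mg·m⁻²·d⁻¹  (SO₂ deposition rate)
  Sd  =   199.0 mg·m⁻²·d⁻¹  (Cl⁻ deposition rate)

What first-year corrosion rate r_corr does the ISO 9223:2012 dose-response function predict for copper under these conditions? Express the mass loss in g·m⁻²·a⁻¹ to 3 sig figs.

r_corr = 2.37 g·m⁻²·a⁻¹

copper: T≤10 °C ⇒ hinge +0.126·(-11.4−10) = -2.6964
  Pd branch = 0.0053·Pd^0.26·e^(0.059·RH+f) = 0.03691 μm/a
  Cl⁻ term: 0.01025·199.0^0.27·exp(0.036·62+0.049·-11.4) = 0.2281
  sum: 0.03691 + 0.2281 → r_corr = 0.265 μm/a
Convert to mass loss: 0.265 μm/a × 8.96 g/cm³ = 2.375 g·m⁻²·a⁻¹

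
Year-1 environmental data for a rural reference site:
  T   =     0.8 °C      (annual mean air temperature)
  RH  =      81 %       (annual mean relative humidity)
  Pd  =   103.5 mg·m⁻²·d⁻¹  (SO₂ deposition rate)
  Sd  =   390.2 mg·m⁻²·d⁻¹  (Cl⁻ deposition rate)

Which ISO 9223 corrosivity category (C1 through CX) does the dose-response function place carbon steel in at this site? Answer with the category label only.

carbon steel: T≤10 °C ⇒ hinge +0.150·(0.8−10) = -1.3800
  SO₂ term: 1.77·103.5^0.52·exp(0.02·81-1.3800) = 25.12
  Sd branch = 0.102·Sd^0.62·e^(0.033·RH+0.04·T) = 61.65 μm/a
  r_corr = 25.12 + 61.65 = 86.77 μm/a
86.8 μm/a falls in (80, 200] for carbon steel → category C5

C5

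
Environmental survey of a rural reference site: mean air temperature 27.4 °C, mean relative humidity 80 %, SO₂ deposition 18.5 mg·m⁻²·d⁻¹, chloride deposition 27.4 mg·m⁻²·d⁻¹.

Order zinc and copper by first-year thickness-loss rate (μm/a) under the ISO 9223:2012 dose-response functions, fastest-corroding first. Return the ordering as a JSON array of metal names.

zinc: T>10 °C ⇒ hinge -0.071·(27.4−10) = -1.2354
  sulphur-dioxide contribution → 0.5368 μm/a
  chloride contribution → 2.249 μm/a
  total first-year rate 2.786 μm/a
copper: temperature factor f = -0.080·(17.4) = -1.3920
  sulphur-dioxide contribution → 0.3156 μm/a
  chloride contribution → 1.709 μm/a
  ⇒ r_corr(copper) = 2.025 μm/a
Ordering by μm/a: zinc (2.79) > copper (2.02)

["zinc", "copper"]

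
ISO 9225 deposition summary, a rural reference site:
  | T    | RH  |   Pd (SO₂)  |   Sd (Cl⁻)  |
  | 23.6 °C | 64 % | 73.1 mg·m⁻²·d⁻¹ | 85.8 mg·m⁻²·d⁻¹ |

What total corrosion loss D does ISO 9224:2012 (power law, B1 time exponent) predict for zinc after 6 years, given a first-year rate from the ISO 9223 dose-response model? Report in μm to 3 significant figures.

zinc: temperature factor f = -0.071·(13.6) = -0.9656
  SO₂ term: 0.0129·73.1^0.44·exp(0.046·64-0.9656) = 0.6165
  Cl⁻ term: 0.0175·85.8^0.57·exp(0.008·64+0.085·23.6) = 2.746
  r_corr = 0.6165 + 2.746 = 3.362 μm/a
Power-law: D(6) = r_corr · 6^0.813
  D(6) = 3.362 × 6^0.813 = 3.362 × 4.292 = 14.43 μm

D(6) = 14.4 μm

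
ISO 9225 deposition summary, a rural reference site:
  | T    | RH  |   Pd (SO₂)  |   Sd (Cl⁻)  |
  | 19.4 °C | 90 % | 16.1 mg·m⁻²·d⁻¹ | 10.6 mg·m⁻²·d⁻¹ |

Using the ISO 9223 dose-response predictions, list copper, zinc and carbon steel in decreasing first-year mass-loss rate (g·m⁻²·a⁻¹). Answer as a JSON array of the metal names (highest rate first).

["carbon steel", "copper", "zinc"]

copper: T>10 °C ⇒ hinge -0.080·(19.4−10) = -0.7520
  sulphur-dioxide contribution → 1.041 μm/a
  chloride contribution → 1.281 μm/a
  ⇒ r_corr(copper) = 2.322 μm/a
  mass loss = 2.322 μm/a × 8.96 g/cm³ = 20.81 g·m⁻²·a⁻¹
zinc: T>10 °C ⇒ hinge -0.071·(19.4−10) = -0.6674
  sulphur-dioxide contribution → 1.412 μm/a
  chloride contribution → 0.7183 μm/a
  ⇒ r_corr(zinc) = 2.13 μm/a
  mass loss = 2.13 μm/a × 7.14 g/cm³ = 15.21 g·m⁻²·a⁻¹
carbon steel: T>10 °C ⇒ hinge -0.054·(19.4−10) = -0.5076
  sulphur-dioxide contribution → 27.34 μm/a
  chloride contribution → 18.67 μm/a
  ⇒ r_corr(carbon steel) = 46.01 μm/a
  mass loss = 46.01 μm/a × 7.85 g/cm³ = 361.2 g·m⁻²·a⁻¹
Ordering by g·m⁻²·a⁻¹: carbon steel (361) > copper (20.8) > zinc (15.2)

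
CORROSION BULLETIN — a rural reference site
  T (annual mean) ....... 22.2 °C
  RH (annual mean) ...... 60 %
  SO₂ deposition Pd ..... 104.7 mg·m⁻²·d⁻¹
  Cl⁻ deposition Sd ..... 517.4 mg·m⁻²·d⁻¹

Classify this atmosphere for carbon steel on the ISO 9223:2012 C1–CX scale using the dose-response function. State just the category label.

carbon steel: temperature factor f = -0.054·(12.2) = -0.6588
  SO₂ term: 1.77·104.7^0.52·exp(0.02·60-0.6588) = 34.15
  Sd branch = 0.102·Sd^0.62·e^(0.033·RH+0.04·T) = 86.44 μm/a
  sum: 34.15 + 86.44 → r_corr = 120.6 μm/a
ISO 9223 Table 2 (carbon steel): 80 < 121 ≤ 200 μm/a ⇒ C5

C5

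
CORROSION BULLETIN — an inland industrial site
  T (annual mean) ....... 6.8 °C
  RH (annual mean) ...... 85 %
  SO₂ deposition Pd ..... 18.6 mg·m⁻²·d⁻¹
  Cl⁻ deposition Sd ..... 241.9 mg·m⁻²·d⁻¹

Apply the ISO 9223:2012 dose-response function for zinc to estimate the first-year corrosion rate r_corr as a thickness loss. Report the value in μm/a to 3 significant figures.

r_corr = 3.47 μm/a

zinc: T≤10 °C ⇒ hinge +0.038·(6.8−10) = -0.1216
  sulphur-dioxide contribution → 2.063 μm/a
  chloride contribution → 1.406 μm/a
  ⇒ r_corr(zinc) = 3.469 μm/a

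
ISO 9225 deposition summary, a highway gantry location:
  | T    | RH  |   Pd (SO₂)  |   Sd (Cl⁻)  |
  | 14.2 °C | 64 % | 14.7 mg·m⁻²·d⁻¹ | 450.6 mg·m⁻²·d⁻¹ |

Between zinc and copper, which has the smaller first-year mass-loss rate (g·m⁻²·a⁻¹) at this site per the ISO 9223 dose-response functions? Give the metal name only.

copper

zinc: temperature factor f = -0.071·(4.2) = -0.2982
  SO₂ term: 0.0129·14.7^0.44·exp(0.046·64-0.2982) = 0.5933
  Sd branch = 0.0175·Sd^0.57·e^(0.008·RH+0.085·T) = 3.179 μm/a
  sum: 0.5933 + 3.179 → r_corr = 3.772 μm/a
  mass loss = 3.772 μm/a × 7.14 g/cm³ = 26.93 g·m⁻²·a⁻¹
copper: temperature factor f = -0.080·(4.2) = -0.3360
  Pd branch = 0.0053·Pd^0.26·e^(0.059·RH+f) = 0.3325 μm/a
  Cl⁻ term: 0.01025·450.6^0.27·exp(0.036·64+0.049·14.2) = 1.072
  sum: 0.3325 + 1.072 → r_corr = 1.404 μm/a
  mass loss = 1.404 μm/a × 8.96 g/cm³ = 12.58 g·m⁻²·a⁻¹
Ordering by g·m⁻²·a⁻¹: zinc (26.9) > copper (12.6)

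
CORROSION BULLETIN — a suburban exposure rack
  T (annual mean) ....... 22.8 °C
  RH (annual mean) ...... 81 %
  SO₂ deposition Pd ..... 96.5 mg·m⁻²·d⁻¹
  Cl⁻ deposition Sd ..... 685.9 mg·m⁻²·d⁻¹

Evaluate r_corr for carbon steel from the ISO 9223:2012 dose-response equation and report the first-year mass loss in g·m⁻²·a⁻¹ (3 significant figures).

r_corr = 2.03e+03 g·m⁻²·a⁻¹

carbon steel: f(T) = -0.054·(T−10) [T>10 °C] = -0.6912
  SO₂ term: 1.77·96.5^0.52·exp(0.02·81-0.6912) = 48.23
  Sd branch = 0.102·Sd^0.62·e^(0.033·RH+0.04·T) = 210.9 μm/a
  r_corr = 48.23 + 210.9 = 259.1 μm/a
Convert to mass loss: 259.1 μm/a × 7.85 g/cm³ = 2034 g·m⁻²·a⁻¹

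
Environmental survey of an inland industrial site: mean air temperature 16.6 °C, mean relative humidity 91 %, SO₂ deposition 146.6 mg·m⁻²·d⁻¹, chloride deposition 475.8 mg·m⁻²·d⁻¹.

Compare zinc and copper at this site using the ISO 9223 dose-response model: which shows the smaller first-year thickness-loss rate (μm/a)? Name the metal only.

copper

zinc: temperature factor f = -0.071·(6.6) = -0.4686
  SO₂ term: 0.0129·146.6^0.44·exp(0.046·91-0.4686) = 4.766
  Cl⁻ term: 0.0175·475.8^0.57·exp(0.008·91+0.085·16.6) = 4.99
  sum: 4.766 + 4.99 → r_corr = 9.756 μm/a
copper: f(T) = -0.080·(T−10) [T>10 °C] = -0.5280
  Pd branch = 0.0053·Pd^0.26·e^(0.059·RH+f) = 2.454 μm/a
  Sd branch = 0.01025·Sd^0.27·e^(0.036·RH+0.049·T) = 3.233 μm/a
  sum: 2.454 + 3.233 → r_corr = 5.687 μm/a
Ordering by μm/a: zinc (9.76) > copper (5.69)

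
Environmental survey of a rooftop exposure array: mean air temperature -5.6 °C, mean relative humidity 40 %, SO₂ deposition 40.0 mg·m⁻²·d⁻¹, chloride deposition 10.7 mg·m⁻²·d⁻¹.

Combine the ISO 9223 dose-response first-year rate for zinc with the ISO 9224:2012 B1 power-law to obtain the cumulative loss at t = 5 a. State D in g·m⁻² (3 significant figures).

zinc: T≤10 °C ⇒ hinge +0.038·(-5.6−10) = -0.5928
  sulphur-dioxide contribution → 0.2276 μm/a
  chloride contribution → 0.05781 μm/a
  ⇒ r_corr(zinc) = 0.2854 μm/a
ISO 9224: D(t) = r_corr · t^b with b = 0.813 (zinc, B1)
  D(5) = 0.2854 × 5^0.813 = 0.2854 × 3.701 = 1.056 μm
  Mass loss = 1.056 μm × 7.14 g/cm³ = 7.541 g·m⁻²

D(5) = 7.54 g·m⁻²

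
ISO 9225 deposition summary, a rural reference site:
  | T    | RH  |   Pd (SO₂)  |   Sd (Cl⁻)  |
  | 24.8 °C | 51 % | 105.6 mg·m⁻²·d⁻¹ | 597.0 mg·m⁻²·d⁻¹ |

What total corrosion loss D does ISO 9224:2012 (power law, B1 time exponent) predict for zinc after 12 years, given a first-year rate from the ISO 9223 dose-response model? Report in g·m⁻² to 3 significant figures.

D(12) = 465 g·m⁻²

zinc: f(T) = -0.071·(T−10) [T>10 °C] = -1.0508
  sulphur-dioxide contribution → 0.366 μm/a
  chloride contribution → 8.28 μm/a
  total first-year rate 8.646 μm/a
Power-law: D(12) = r_corr · 12^0.813
  D(12) = 8.646 × 12^0.813 = 8.646 × 7.54 = 65.19 μm
  Mass loss = 65.19 μm × 7.14 g/cm³ = 465.5 g·m⁻²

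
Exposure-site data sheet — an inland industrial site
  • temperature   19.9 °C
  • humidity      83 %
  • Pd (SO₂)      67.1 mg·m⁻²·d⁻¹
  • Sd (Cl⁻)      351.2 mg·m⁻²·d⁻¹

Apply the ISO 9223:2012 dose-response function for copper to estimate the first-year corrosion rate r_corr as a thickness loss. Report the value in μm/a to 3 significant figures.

r_corr = 3.58 μm/a

copper: f(T) = -0.080·(T−10) [T>10 °C] = -0.7920
  sulphur-dioxide contribution → 0.9594 μm/a
  chloride contribution → 2.625 μm/a
  ⇒ r_corr(copper) = 3.585 μm/a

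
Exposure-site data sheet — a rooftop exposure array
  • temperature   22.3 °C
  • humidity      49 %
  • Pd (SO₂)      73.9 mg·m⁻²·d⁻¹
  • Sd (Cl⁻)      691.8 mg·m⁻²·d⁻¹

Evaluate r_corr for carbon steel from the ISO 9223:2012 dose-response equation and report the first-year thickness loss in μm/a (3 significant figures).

carbon steel: temperature factor f = -0.054·(12.3) = -0.6642
  sulphur-dioxide contribution → 22.74 μm/a
  chloride contribution → 72.28 μm/a
  ⇒ r_corr(carbon steel) = 95.02 μm/a

r_corr = 95.0 μm/a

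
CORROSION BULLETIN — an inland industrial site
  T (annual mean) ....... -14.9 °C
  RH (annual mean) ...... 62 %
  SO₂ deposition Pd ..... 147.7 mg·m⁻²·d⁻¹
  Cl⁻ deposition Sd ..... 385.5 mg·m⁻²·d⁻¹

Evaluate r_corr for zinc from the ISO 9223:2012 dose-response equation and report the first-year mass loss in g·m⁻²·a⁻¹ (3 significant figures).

zinc: f(T) = +0.038·(T−10) [T≤10 °C] = -0.9462
  sulphur-dioxide contribution → 0.7813 μm/a
  chloride contribution → 0.2412 μm/a
  total first-year rate 1.022 μm/a
Convert to mass loss: 1.022 μm/a × 7.14 g/cm³ = 7.301 g·m⁻²·a⁻¹

r_corr = 7.30 g·m⁻²·a⁻¹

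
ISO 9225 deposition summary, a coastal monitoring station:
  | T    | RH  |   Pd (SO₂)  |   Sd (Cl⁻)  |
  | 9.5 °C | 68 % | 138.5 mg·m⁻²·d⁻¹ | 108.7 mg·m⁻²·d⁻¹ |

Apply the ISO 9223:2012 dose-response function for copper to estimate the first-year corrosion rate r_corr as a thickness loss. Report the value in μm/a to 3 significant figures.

copper: f(T) = +0.126·(T−10) [T≤10 °C] = -0.0630
  sulphur-dioxide contribution → 0.991 μm/a
  chloride contribution → 0.6696 μm/a
  ⇒ r_corr(copper) = 1.661 μm/a

r_corr = 1.66 μm/a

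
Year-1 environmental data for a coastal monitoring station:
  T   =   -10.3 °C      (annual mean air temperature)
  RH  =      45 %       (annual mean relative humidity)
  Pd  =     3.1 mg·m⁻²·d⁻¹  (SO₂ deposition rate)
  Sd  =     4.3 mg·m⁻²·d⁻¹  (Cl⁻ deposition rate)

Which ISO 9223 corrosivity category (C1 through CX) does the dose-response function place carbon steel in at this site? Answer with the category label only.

carbon steel: f(T) = +0.150·(T−10) [T≤10 °C] = -3.0450
  sulphur-dioxide contribution → 0.3732 μm/a
  chloride contribution → 0.7368 μm/a
  total first-year rate 1.11 μm/a
Category bounds: 0…1.3 μm/a bracket r_corr ⇒ C1

C1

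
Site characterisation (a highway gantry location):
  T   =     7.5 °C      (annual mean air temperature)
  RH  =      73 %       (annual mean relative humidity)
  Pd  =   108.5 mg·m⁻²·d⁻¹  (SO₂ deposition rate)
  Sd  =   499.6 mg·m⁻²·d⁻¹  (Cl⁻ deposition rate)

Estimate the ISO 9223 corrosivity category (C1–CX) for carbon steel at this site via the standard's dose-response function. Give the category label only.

carbon steel: temperature factor f = +0.150·(-2.5) = -0.3750
  sulphur-dioxide contribution → 59.92 μm/a
  chloride contribution → 72.15 μm/a
  ⇒ r_corr(carbon steel) = 132.1 μm/a
ISO 9223 Table 2 (carbon steel): 80 < 132 ≤ 200 μm/a ⇒ C5

C5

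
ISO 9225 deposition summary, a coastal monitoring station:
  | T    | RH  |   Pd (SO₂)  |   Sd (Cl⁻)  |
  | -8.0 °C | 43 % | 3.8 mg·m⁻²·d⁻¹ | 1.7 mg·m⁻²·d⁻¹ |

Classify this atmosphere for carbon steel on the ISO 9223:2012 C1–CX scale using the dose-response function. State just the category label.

carbon steel: temperature factor f = +0.150·(-18.0) = -2.7000
  Pd branch = 1.77·Pd^0.52·e^(0.02·RH+f) = 0.5628 μm/a
  Cl⁻ term: 0.102·1.7^0.62·exp(0.033·43+0.04·-8.0) = 0.4254
  sum: 0.5628 + 0.4254 → r_corr = 0.9882 μm/a
ISO 9223 Table 2 (carbon steel): 0 < 0.988 ≤ 1.3 μm/a ⇒ C1

C1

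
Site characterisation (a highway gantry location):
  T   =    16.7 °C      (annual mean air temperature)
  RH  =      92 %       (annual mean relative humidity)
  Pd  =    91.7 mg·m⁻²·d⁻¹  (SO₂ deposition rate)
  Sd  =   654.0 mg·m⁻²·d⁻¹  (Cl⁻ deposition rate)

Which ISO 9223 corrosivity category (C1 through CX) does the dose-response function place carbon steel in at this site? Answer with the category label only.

CX

carbon steel: f(T) = -0.054·(T−10) [T>10 °C] = -0.3618
  SO₂ term: 1.77·91.7^0.52·exp(0.02·92-0.3618) = 81.35
  Sd branch = 0.102·Sd^0.62·e^(0.033·RH+0.04·T) = 230.6 μm/a
  sum: 81.35 + 230.6 → r_corr = 312 μm/a
ISO 9223 Table 2 (carbon steel): 200 < 312 ≤ 700 μm/a ⇒ CX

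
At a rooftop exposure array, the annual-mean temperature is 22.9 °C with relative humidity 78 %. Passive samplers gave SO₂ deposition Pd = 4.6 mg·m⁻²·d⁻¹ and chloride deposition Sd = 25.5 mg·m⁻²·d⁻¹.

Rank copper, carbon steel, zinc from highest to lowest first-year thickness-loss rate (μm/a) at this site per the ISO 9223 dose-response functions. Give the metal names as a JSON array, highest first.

["carbon steel", "zinc", "copper"]

copper: T>10 °C ⇒ hinge -0.080·(22.9−10) = -1.0320
  Pd branch = 0.0053·Pd^0.26·e^(0.059·RH+f) = 0.2799 μm/a
  Sd branch = 0.01025·Sd^0.27·e^(0.036·RH+0.049·T) = 1.251 μm/a
  sum: 0.2799 + 1.251 → r_corr = 1.531 μm/a
carbon steel: temperature factor f = -0.054·(12.9) = -0.6966
  Pd branch = 1.77·Pd^0.52·e^(0.02·RH+f) = 9.281 μm/a
  Cl⁻ term: 0.102·25.5^0.62·exp(0.033·78+0.04·22.9) = 24.91
  r_corr = 9.281 + 24.91 = 34.19 μm/a
zinc: T>10 °C ⇒ hinge -0.071·(22.9−10) = -0.9159
  SO₂ term: 0.0129·4.6^0.44·exp(0.046·78-0.9159) = 0.3653
  Sd branch = 0.0175·Sd^0.57·e^(0.008·RH+0.085·T) = 1.449 μm/a
  sum: 0.3653 + 1.449 → r_corr = 1.814 μm/a
Ordering by μm/a: carbon steel (34.2) > zinc (1.81) > copper (1.53)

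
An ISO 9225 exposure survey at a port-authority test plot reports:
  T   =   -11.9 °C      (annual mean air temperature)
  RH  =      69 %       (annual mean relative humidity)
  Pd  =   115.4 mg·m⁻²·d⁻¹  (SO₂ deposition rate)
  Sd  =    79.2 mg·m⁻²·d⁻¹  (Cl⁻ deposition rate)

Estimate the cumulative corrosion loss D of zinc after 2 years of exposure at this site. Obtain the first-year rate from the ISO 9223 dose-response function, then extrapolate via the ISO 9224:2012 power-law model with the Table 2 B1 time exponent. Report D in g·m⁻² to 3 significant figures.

D(2) = 15.3 g·m⁻²

zinc: T≤10 °C ⇒ hinge +0.038·(-11.9−10) = -0.8322
  Pd branch = 0.0129·Pd^0.44·e^(0.046·RH+f) = 1.084 μm/a
  Cl⁻ term: 0.0175·79.2^0.57·exp(0.008·69+0.085·-11.9) = 0.1336
  sum: 1.084 + 0.1336 → r_corr = 1.217 μm/a
Power-law: D(2) = r_corr · 2^0.813
  D(2) = 1.217 × 2^0.813 = 1.217 × 1.757 = 2.139 μm
  Mass loss = 2.139 μm × 7.14 g/cm³ = 15.27 g·m⁻²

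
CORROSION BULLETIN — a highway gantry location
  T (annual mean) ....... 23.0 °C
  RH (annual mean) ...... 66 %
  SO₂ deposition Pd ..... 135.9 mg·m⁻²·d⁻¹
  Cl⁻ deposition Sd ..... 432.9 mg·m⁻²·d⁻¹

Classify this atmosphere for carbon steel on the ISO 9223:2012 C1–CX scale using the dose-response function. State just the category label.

C5

carbon steel: temperature factor f = -0.054·(13.0) = -0.7020
  Pd branch = 1.77·Pd^0.52·e^(0.02·RH+f) = 42.23 μm/a
  Sd branch = 0.102·Sd^0.62·e^(0.033·RH+0.04·T) = 97.41 μm/a
  r_corr = 42.23 + 97.41 = 139.6 μm/a
140 μm/a falls in (80, 200] for carbon steel → category C5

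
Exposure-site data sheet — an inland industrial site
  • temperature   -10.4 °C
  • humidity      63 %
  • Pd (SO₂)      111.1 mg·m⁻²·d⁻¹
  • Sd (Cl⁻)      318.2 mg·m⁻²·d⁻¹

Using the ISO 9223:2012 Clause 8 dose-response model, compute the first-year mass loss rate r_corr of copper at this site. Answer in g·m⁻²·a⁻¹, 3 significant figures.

copper: T≤10 °C ⇒ hinge +0.126·(-10.4−10) = -2.5704
  sulphur-dioxide contribution → 0.05677 μm/a
  chloride contribution → 0.2819 μm/a
  total first-year rate 0.3387 μm/a
Convert to mass loss: 0.3387 μm/a × 8.96 g/cm³ = 3.035 g·m⁻²·a⁻¹

r_corr = 3.03 g·m⁻²·a⁻¹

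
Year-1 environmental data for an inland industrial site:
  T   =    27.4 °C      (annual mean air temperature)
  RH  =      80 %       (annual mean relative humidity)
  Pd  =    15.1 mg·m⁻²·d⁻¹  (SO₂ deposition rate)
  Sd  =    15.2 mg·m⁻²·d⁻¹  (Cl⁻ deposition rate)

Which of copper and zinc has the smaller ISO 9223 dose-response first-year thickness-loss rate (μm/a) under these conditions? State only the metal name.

copper

copper: T>10 °C ⇒ hinge -0.080·(27.4−10) = -1.3920
  SO₂ term: 0.0053·15.1^0.26·exp(0.059·80-1.3920) = 0.2993
  Cl⁻ term: 0.01025·15.2^0.27·exp(0.036·80+0.049·27.4) = 1.458
  r_corr = 0.2993 + 1.458 = 1.757 μm/a
zinc: T>10 °C ⇒ hinge -0.071·(27.4−10) = -1.2354
  Pd branch = 0.0129·Pd^0.44·e^(0.046·RH+f) = 0.4909 μm/a
  Sd branch = 0.0175·Sd^0.57·e^(0.008·RH+0.085·T) = 1.607 μm/a
  r_corr = 0.4909 + 1.607 = 2.098 μm/a
Ordering by μm/a: zinc (2.1) > copper (1.76)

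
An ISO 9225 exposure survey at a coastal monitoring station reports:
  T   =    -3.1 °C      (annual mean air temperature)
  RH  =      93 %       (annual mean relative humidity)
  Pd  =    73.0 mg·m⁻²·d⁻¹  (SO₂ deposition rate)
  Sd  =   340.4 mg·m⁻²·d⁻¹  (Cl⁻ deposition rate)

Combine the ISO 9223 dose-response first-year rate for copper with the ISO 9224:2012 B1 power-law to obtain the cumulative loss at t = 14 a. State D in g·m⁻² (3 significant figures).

D(14) = 102 g·m⁻²

copper: T≤10 °C ⇒ hinge +0.126·(-3.1−10) = -1.6506
  Pd branch = 0.0053·Pd^0.26·e^(0.059·RH+f) = 0.7497 μm/a
  Sd branch = 0.01025·Sd^0.27·e^(0.036·RH+0.049·T) = 1.209 μm/a
  r_corr = 0.7497 + 1.209 = 1.959 μm/a
ISO 9224: D(t) = r_corr · t^b with b = 0.667 (copper, B1)
  D(14) = 1.959 × 14^0.667 = 1.959 × 5.814 = 11.39 μm
  Mass loss = 11.39 μm × 8.96 g/cm³ = 102 g·m⁻²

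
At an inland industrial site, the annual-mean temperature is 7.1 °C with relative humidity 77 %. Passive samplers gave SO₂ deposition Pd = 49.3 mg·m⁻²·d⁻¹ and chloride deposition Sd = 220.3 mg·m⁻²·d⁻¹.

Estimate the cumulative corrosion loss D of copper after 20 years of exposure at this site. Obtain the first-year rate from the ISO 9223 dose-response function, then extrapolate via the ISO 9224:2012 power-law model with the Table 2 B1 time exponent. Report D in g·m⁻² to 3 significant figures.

D(20) = 129 g·m⁻²

copper: T≤10 °C ⇒ hinge +0.126·(7.1−10) = -0.3654
  SO₂ term: 0.0053·49.3^0.26·exp(0.059·77-0.3654) = 0.9522
  Sd branch = 0.01025·Sd^0.27·e^(0.036·RH+0.049·T) = 0.9961 μm/a
  sum: 0.9522 + 0.9961 → r_corr = 1.948 μm/a
Long-term exponent b (ISO 9224 Table 2, B1) = 0.667
  D(20) = 1.948 × 20^0.667 = 1.948 × 7.375 = 14.37 μm
  Mass loss = 14.37 μm × 8.96 g/cm³ = 128.7 g·m⁻²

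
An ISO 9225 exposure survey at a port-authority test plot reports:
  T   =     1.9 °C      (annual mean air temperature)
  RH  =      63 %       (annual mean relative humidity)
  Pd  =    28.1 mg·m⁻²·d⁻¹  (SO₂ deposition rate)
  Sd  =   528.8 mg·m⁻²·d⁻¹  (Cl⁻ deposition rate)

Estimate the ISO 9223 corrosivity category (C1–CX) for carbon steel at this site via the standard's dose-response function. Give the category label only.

carbon steel: T≤10 °C ⇒ hinge +0.150·(1.9−10) = -1.2150
  Pd branch = 1.77·Pd^0.52·e^(0.02·RH+f) = 10.49 μm/a
  Cl⁻ term: 0.102·528.8^0.62·exp(0.033·63+0.04·1.9) = 42.95
  sum: 10.49 + 42.95 → r_corr = 53.44 μm/a
Category bounds: 50…80 μm/a bracket r_corr ⇒ C4

C4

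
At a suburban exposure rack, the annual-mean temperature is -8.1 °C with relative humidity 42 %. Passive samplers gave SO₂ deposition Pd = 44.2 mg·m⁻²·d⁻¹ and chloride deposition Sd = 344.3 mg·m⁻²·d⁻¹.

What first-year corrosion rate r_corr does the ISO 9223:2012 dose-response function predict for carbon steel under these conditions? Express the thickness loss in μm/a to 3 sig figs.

r_corr = 13.0 μm/a

carbon steel: f(T) = +0.150·(T−10) [T≤10 °C] = -2.7150
  SO₂ term: 1.77·44.2^0.52·exp(0.02·42-2.7150) = 1.947
  Sd branch = 0.102·Sd^0.62·e^(0.033·RH+0.04·T) = 11.03 μm/a
  r_corr = 1.947 + 11.03 = 12.98 μm/a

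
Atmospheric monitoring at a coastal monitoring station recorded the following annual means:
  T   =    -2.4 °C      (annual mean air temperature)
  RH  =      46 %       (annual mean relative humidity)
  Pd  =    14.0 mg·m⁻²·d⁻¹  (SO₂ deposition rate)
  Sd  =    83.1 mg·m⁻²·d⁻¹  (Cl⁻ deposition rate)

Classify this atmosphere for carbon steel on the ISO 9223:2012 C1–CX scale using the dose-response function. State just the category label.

carbon steel: f(T) = +0.150·(T−10) [T≤10 °C] = -1.8600
  SO₂ term: 1.77·14.0^0.52·exp(0.02·46-1.8600) = 2.727
  Sd branch = 0.102·Sd^0.62·e^(0.033·RH+0.04·T) = 6.551 μm/a
  sum: 2.727 + 6.551 → r_corr = 9.278 μm/a
Category bounds: 1.3…25 μm/a bracket r_corr ⇒ C2

C2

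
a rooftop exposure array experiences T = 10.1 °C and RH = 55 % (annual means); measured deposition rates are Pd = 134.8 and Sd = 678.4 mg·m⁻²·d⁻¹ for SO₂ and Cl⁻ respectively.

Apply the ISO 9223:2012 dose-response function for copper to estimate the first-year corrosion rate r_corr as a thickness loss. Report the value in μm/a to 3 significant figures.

copper: T>10 °C ⇒ hinge -0.080·(10.1−10) = -0.0080
  sulphur-dioxide contribution → 0.4828 μm/a
  chloride contribution → 0.708 μm/a
  total first-year rate 1.191 μm/a

r_corr = 1.19 μm/a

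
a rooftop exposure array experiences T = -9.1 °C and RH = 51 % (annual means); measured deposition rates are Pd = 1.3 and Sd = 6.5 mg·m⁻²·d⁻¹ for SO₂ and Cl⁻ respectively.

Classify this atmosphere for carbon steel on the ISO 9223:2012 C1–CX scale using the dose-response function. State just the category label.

carbon steel: T≤10 °C ⇒ hinge +0.150·(-9.1−10) = -2.8650
  sulphur-dioxide contribution → 0.3206 μm/a
  chloride contribution → 1.217 μm/a
  ⇒ r_corr(carbon steel) = 1.538 μm/a
Category bounds: 1.3…25 μm/a bracket r_corr ⇒ C2

C2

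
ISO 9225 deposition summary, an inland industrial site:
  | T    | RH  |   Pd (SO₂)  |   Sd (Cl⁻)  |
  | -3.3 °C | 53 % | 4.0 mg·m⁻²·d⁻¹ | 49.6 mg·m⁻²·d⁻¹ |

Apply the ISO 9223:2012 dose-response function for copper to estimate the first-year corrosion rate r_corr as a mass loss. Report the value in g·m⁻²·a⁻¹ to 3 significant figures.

r_corr = 1.80 g·m⁻²·a⁻¹

copper: f(T) = +0.126·(T−10) [T≤10 °C] = -1.6758
  Pd branch = 0.0053·Pd^0.26·e^(0.059·RH+f) = 0.03244 μm/a
  Cl⁻ term: 0.01025·49.6^0.27·exp(0.036·53+0.049·-3.3) = 0.1686
  r_corr = 0.03244 + 0.1686 = 0.2011 μm/a
Convert to mass loss: 0.2011 μm/a × 8.96 g/cm³ = 1.801 g·m⁻²·a⁻¹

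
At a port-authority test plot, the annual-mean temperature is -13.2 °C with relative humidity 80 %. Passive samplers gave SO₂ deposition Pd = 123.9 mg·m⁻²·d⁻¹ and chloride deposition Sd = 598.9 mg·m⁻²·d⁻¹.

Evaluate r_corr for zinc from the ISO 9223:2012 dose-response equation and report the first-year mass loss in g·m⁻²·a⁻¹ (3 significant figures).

r_corr = 15.6 g·m⁻²·a⁻¹

zinc: T≤10 °C ⇒ hinge +0.038·(-13.2−10) = -0.8816
  Pd branch = 0.0129·Pd^0.44·e^(0.046·RH+f) = 1.766 μm/a
  Cl⁻ term: 0.0175·598.9^0.57·exp(0.008·80+0.085·-13.2) = 0.4138
  r_corr = 1.766 + 0.4138 = 2.179 μm/a
Convert to mass loss: 2.179 μm/a × 7.14 g/cm³ = 15.56 g·m⁻²·a⁻¹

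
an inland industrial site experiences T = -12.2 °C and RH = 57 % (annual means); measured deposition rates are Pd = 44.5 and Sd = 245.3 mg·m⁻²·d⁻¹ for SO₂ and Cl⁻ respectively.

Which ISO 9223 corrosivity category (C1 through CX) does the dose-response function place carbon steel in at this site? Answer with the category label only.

C2

carbon steel: T≤10 °C ⇒ hinge +0.150·(-12.2−10) = -3.3300
  sulphur-dioxide contribution → 1.426 μm/a
  chloride contribution → 12.45 μm/a
  total first-year rate 13.88 μm/a
Category bounds: 1.3…25 μm/a bracket r_corr ⇒ C2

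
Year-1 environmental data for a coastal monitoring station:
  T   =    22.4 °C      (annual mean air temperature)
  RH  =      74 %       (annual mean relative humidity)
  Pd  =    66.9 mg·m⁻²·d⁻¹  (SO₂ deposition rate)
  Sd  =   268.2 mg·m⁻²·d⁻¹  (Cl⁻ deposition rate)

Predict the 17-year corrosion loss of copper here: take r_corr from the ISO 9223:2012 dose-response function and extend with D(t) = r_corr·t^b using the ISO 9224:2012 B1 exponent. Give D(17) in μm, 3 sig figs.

copper: T>10 °C ⇒ hinge -0.080·(22.4−10) = -0.9920
  SO₂ term: 0.0053·66.9^0.26·exp(0.059·74-0.9920) = 0.4615
  Cl⁻ term: 0.01025·268.2^0.27·exp(0.036·74+0.049·22.4) = 1.995
  r_corr = 0.4615 + 1.995 = 2.457 μm/a
Power-law: D(17) = r_corr · 17^0.667
  D(17) = 2.457 × 17^0.667 = 2.457 × 6.618 = 16.26 μm

D(17) = 16.3 μm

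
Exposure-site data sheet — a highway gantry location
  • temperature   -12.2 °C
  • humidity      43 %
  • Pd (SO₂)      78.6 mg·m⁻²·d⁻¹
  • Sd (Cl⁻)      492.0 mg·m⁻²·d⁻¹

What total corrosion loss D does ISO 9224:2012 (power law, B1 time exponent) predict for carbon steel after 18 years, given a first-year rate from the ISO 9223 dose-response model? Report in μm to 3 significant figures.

carbon steel: f(T) = +0.150·(T−10) [T≤10 °C] = -3.3300
  Pd branch = 1.77·Pd^0.52·e^(0.02·RH+f) = 1.448 μm/a
  Cl⁻ term: 0.102·492.0^0.62·exp(0.033·43+0.04·-12.2) = 12.08
  sum: 1.448 + 12.08 → r_corr = 13.53 μm/a
Long-term exponent b (ISO 9224 Table 2, B1) = 0.523
  D(18) = 13.53 × 18^0.523 = 13.53 × 4.534 = 61.33 μm

D(18) = 61.3 μm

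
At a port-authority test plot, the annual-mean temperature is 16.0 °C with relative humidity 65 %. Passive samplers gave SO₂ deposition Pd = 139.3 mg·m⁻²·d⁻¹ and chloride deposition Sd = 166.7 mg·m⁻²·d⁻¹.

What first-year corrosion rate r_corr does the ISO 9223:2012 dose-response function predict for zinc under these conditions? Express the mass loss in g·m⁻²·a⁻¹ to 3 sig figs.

r_corr = 25.6 g·m⁻²·a⁻¹

zinc: temperature factor f = -0.071·(6.0) = -0.4260
  sulphur-dioxide contribution → 1.47 μm/a
  chloride contribution → 2.118 μm/a
  ⇒ r_corr(zinc) = 3.589 μm/a
Convert to mass loss: 3.589 μm/a × 7.14 g/cm³ = 25.62 g·m⁻²·a⁻¹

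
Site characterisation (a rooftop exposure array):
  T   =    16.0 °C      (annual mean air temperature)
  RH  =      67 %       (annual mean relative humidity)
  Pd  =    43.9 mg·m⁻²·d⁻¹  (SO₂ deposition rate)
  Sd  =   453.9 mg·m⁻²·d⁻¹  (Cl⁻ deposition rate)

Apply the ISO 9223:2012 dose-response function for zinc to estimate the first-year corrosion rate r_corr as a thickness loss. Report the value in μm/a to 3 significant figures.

zinc: temperature factor f = -0.071·(6.0) = -0.4260
  Pd branch = 0.0129·Pd^0.44·e^(0.046·RH+f) = 0.97 μm/a
  Sd branch = 0.0175·Sd^0.57·e^(0.008·RH+0.085·T) = 3.81 μm/a
  sum: 0.97 + 3.81 → r_corr = 4.78 μm/a

r_corr = 4.78 μm/a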